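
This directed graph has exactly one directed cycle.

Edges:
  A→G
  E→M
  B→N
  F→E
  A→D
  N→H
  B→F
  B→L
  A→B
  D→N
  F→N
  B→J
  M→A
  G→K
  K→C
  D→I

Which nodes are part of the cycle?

A, B, E, F, M

DFS with gray/black marking from A:
A gray
  D gray
    I gray
    I black
    N gray
      H gray
      H black
    N black
  D black
  G gray
    K gray
      C gray
      C black
    K black
  G black
  B gray
    J gray
    J black
    B→N: N black — skip
    F gray
      F→N: N black — skip
      E gray
        M gray
          M→A: A is gray → back edge
Back edge closes the cycle A → B → F → E → M → A; its vertices are {A, B, E, F, M}.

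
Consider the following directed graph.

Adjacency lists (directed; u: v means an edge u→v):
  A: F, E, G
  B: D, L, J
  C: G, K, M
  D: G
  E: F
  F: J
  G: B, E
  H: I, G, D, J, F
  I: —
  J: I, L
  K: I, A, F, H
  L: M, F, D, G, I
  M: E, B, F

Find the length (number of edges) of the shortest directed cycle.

3

For each vertex v, BFS finds the shortest path from v back to v.
The shortest such closed walk is M → B → L → M, length 3.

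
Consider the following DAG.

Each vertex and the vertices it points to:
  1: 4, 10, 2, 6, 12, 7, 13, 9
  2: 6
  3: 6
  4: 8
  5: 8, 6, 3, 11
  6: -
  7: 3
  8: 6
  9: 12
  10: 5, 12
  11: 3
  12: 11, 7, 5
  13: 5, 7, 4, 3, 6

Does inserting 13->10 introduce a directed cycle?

No

Adding 13→10 creates a cycle iff 10 can already reach 13.
Explore from 10: no path reaches 13. The graph stays acyclic.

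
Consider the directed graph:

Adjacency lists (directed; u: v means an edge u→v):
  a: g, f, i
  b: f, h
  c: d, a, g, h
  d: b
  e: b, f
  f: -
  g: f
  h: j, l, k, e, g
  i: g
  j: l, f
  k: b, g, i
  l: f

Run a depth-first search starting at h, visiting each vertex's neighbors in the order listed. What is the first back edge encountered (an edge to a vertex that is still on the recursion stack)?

b->h

DFS from h (visiting each vertex's neighbors in the order listed); mark gray on enter, black on exit:
h gray
  j gray
    l gray
      f gray
      f black
    l black
    j→f: f black — skip
  j black
  h→l: l black — skip
  k gray
    b gray
      b→f: f black — skip
      b→h: h is gray → back edge
First back edge: b → h.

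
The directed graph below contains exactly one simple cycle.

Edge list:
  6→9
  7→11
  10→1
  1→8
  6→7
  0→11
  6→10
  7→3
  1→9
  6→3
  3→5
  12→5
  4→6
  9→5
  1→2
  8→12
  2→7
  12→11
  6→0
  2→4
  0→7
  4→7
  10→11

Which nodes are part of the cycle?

DFS with gray/black marking from 1:
1 gray
  9 gray
    5 gray
    5 black
  9 black
  2 gray
    4 gray
      6 gray
        0 gray
          11 gray
          11 black
          7 gray
            7→11: 11 black — skip
            3 gray
              3→5: 5 black — skip
            3 black
          7 black
        0 black
        6→7: 7 black — skip
        6→9: 9 black — skip
        6→3: 3 black — skip
        10 gray
          10→1: 1 is gray → back edge
Back edge closes the cycle 1 → 2 → 4 → 6 → 10 → 1; its vertices are {1, 2, 4, 6, 10}.

1, 2, 4, 6, 10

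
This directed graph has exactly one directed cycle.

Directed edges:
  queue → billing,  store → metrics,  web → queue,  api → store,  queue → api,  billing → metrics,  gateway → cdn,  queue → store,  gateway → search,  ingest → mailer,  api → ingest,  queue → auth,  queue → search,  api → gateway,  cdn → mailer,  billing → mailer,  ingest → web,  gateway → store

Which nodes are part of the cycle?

DFS with gray/black marking from queue:
queue gray
  billing gray
    mailer gray
    mailer black
    metrics gray
    metrics black
  billing black
  api gray
    gateway gray
      store gray
        store→metrics: metrics black — skip
      store black
      search gray
      search black
      cdn gray
        cdn→mailer: mailer black — skip
      cdn black
    gateway black
    api→store: store black — skip
    ingest gray
      web gray
        web→queue: queue is gray → back edge
Back edge closes the cycle queue → api → ingest → web → queue; its vertices are {api, web, queue, ingest}.

api, web, queue, ingest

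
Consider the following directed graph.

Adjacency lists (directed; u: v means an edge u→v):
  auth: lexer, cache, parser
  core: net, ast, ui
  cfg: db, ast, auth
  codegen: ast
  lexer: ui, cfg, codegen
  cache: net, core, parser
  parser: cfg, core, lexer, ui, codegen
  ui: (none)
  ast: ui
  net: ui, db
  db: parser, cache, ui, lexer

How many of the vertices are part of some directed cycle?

8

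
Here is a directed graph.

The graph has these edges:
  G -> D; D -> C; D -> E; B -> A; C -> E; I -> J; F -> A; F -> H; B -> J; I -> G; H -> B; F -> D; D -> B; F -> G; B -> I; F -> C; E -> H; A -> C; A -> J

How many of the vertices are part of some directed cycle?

A vertex is on a directed cycle iff it belongs to a strongly connected component of size ≥ 2 (or has a self-loop).
The vertices on cycles are {A, B, C, D, E, G, H, I} — 8 in total.

8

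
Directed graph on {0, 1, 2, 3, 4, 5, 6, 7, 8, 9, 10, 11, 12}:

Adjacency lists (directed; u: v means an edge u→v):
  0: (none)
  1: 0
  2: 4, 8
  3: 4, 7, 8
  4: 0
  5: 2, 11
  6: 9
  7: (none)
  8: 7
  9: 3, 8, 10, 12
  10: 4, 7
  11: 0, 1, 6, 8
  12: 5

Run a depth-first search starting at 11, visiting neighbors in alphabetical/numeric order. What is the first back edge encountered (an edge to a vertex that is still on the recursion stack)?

5->11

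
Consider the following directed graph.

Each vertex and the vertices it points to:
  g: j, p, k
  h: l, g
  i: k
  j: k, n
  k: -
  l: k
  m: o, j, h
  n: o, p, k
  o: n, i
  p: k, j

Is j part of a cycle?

Yes

j is on a cycle iff j can reach itself via ≥1 edge.
j → n → p → j — yes.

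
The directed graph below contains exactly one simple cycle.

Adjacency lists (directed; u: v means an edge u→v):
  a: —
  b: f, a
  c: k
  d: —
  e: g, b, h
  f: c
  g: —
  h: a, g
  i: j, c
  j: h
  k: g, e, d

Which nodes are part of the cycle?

b, c, e, f, k

DFS with gray/black marking from c:
c gray
  k gray
    g gray
    g black
    e gray
      e→g: g black — skip
      b gray
        f gray
          f→c: c is gray → back edge
Back edge closes the cycle c → k → e → b → f → c; its vertices are {b, c, e, f, k}.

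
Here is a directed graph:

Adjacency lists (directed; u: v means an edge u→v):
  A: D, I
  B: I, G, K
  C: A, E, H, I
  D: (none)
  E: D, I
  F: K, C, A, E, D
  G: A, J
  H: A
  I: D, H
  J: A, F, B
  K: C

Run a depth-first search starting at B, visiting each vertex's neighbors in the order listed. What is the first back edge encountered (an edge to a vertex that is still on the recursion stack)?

A→I

DFS from B (visiting each vertex's neighbors in the order listed); mark gray on enter, black on exit:
B gray
  I gray
    D gray
    D black
    H gray
      A gray
        A→D: D black — skip
        A→I: I is gray → back edge
First back edge: A → I.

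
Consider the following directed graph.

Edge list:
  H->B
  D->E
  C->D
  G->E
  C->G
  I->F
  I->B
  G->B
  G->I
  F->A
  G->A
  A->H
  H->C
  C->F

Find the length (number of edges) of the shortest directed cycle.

4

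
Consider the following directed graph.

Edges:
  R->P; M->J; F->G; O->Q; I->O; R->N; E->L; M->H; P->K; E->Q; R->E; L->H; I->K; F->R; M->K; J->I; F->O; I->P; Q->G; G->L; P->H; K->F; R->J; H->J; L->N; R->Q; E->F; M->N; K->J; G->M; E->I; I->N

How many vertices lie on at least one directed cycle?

13

A vertex is on a directed cycle iff it belongs to a strongly connected component of size ≥ 2 (or has a self-loop).
The vertices on cycles are {E, F, G, H, I, J, K, L, M, O, P, Q, R} — 13 in total.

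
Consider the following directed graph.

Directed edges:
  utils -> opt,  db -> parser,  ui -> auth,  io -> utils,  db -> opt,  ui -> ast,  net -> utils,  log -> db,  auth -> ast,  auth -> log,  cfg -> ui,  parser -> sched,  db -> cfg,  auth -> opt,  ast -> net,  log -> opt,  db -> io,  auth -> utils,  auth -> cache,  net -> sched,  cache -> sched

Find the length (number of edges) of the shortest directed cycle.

For each vertex v, BFS finds the shortest path from v back to v.
The shortest such closed walk is db → cfg → ui → auth → log → db, length 5.

5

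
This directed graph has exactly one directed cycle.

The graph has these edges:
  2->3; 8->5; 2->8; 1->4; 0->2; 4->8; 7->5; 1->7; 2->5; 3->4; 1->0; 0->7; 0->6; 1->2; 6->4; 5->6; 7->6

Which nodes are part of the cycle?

DFS with gray/black marking from 4:
4 gray
  8 gray
    5 gray
      6 gray
        6→4: 4 is gray → back edge
Back edge closes the cycle 4 → 8 → 5 → 6 → 4; its vertices are {4, 5, 6, 8}.

4, 5, 6, 8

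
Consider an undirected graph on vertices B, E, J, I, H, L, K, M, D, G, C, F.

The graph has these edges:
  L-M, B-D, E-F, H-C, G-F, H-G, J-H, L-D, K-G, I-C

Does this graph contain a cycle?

DFS, tracking each vertex's parent; an edge to a visited non-parent vertex closes a cycle.
Start from G:
visit G (parent –)
  visit K (parent G)
    K–G: parent, skip
  visit F (parent G)
    F–G: parent, skip
    visit E (parent F)
      E–F: parent, skip
  visit H (parent G)
    visit J (parent H)
      J–H: parent, skip
    H–G: parent, skip
    visit C (parent H)
      C–H: parent, skip
      visit I (parent C)
        I–C: parent, skip
visit B (parent –)
  visit D (parent B)
    visit L (parent D)
      L–D: parent, skip
      visit M (parent L)
        M–L: parent, skip
    D–B: parent, skip
No non-parent visited neighbor found — the graph is a forest.

No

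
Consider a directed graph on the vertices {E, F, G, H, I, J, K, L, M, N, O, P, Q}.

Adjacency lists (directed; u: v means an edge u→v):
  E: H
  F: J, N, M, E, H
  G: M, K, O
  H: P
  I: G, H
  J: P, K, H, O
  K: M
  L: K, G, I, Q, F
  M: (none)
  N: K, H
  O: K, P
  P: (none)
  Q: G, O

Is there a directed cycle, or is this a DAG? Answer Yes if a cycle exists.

No

DFS with white/gray/black marking, starting from M:
M gray
M black
E gray
  H gray
    P gray
    P black
  H black
E black
F gray
  J gray
    J→P: P black — skip
    K gray
      K→M: M black — skip
    K black
    J→H: H black — skip
    O gray
      O→K: K black — skip
      O→P: P black — skip
    O black
  J black
  N gray
    N→K: K black — skip
    N→H: H black — skip
  N black
  F→M: M black — skip
  F→E: E black — skip
  F→H: H black — skip
F black
G gray
  G→M: M black — skip
  G→K: K black — skip
  G→O: O black — skip
G black
I gray
  I→G: G black — skip
  I→H: H black — skip
I black
L gray
  L→K: K black — skip
  L→G: G black — skip
  L→I: I black — skip
  Q gray
    Q→G: G black — skip
    Q→O: O black — skip
  Q black
  L→F: F black — skip
L black
Every edge goes to a white or black vertex — no back edge, so the graph is acyclic.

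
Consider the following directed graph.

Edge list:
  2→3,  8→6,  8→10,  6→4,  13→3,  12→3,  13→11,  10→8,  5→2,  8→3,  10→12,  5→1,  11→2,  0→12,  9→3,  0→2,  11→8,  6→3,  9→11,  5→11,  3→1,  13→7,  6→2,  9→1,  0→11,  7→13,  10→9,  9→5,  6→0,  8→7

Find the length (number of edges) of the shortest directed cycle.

For each vertex v, BFS finds the shortest path from v back to v.
The shortest such closed walk is 8 → 10 → 8, length 2.

2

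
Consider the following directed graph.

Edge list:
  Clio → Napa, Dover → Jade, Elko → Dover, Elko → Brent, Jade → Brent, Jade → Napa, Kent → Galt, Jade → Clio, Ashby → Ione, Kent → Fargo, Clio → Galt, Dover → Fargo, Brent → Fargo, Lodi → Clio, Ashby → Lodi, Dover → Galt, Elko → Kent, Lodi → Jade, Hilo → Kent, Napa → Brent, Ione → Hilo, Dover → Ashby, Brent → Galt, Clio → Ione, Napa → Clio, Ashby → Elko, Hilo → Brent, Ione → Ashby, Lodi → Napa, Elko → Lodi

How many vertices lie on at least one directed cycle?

8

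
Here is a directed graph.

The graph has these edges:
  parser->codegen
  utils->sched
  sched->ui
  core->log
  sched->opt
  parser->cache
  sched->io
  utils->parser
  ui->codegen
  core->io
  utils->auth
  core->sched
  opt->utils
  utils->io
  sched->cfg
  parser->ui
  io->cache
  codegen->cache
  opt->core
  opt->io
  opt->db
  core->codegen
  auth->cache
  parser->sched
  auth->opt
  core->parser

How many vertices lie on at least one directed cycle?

6

A vertex is on a directed cycle iff it belongs to a strongly connected component of size ≥ 2 (or has a self-loop).
The vertices on cycles are {opt, auth, core, sched, utils, parser} — 6 in total.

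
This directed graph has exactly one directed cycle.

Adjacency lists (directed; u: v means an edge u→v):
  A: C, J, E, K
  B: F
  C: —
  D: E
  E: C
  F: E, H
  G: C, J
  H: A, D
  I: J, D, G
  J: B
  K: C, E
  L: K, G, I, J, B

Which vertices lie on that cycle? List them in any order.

A, B, F, H, J

DFS with gray/black marking from B:
B gray
  F gray
    E gray
      C gray
      C black
    E black
    H gray
      A gray
        A→C: C black — skip
        J gray
          J→B: B is gray → back edge
Back edge closes the cycle B → F → H → A → J → B; its vertices are {A, B, F, H, J}.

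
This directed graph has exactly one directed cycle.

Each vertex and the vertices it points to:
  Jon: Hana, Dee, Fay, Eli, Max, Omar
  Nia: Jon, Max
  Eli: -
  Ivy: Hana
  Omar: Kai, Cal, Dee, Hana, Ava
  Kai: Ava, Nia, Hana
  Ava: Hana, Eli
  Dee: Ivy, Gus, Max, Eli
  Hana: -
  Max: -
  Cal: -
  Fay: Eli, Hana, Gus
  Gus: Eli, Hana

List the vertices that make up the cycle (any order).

Jon, Kai, Nia, Omar

DFS with gray/black marking from Jon:
Jon gray
  Hana gray
  Hana black
  Dee gray
    Ivy gray
      Ivy→Hana: Hana black — skip
    Ivy black
    Gus gray
      Eli gray
      Eli black
      Gus→Hana: Hana black — skip
    Gus black
    Max gray
    Max black
    Dee→Eli: Eli black — skip
  Dee black
  Fay gray
    Fay→Eli: Eli black — skip
    Fay→Hana: Hana black — skip
    Fay→Gus: Gus black — skip
  Fay black
  Jon→Eli: Eli black — skip
  Jon→Max: Max black — skip
  Omar gray
    Kai gray
      Ava gray
        Ava→Hana: Hana black — skip
        Ava→Eli: Eli black — skip
      Ava black
      Nia gray
        Nia→Jon: Jon is gray → back edge
Back edge closes the cycle Jon → Omar → Kai → Nia → Jon; its vertices are {Jon, Kai, Nia, Omar}.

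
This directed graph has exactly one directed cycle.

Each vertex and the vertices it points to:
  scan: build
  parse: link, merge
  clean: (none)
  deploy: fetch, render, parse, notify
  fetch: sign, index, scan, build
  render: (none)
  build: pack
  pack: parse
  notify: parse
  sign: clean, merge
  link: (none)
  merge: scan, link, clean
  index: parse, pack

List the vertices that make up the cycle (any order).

DFS with gray/black marking from build:
build gray
  pack gray
    parse gray
      link gray
      link black
      merge gray
        scan gray
          scan→build: build is gray → back edge
Back edge closes the cycle build → pack → parse → merge → scan → build; its vertices are {pack, scan, build, merge, parse}.

pack, scan, build, merge, parse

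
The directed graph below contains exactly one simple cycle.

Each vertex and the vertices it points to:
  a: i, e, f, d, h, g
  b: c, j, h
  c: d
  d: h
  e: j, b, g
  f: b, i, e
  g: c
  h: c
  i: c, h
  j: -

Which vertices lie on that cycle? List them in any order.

c, d, h

DFS with gray/black marking from d:
d gray
  h gray
    c gray
      c→d: d is gray → back edge
Back edge closes the cycle d → h → c → d; its vertices are {c, d, h}.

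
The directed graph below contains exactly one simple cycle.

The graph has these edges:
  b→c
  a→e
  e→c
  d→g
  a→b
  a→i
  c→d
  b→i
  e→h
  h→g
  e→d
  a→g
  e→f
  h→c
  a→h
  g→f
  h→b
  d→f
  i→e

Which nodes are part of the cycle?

DFS with gray/black marking from b:
b gray
  c gray
    d gray
      g gray
        f gray
        f black
      g black
      d→f: f black — skip
    d black
  c black
  i gray
    e gray
      h gray
        h→b: b is gray → back edge
Back edge closes the cycle b → i → e → h → b; its vertices are {b, e, h, i}.

b, e, h, i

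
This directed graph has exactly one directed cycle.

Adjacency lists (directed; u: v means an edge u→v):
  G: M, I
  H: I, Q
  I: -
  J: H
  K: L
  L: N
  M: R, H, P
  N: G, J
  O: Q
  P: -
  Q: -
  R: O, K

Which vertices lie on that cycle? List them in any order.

DFS with gray/black marking from N:
N gray
  G gray
    M gray
      R gray
        O gray
          Q gray
          Q black
        O black
        K gray
          L gray
            L→N: N is gray → back edge
Back edge closes the cycle N → G → M → R → K → L → N; its vertices are {G, K, L, M, N, R}.

G, K, L, M, N, R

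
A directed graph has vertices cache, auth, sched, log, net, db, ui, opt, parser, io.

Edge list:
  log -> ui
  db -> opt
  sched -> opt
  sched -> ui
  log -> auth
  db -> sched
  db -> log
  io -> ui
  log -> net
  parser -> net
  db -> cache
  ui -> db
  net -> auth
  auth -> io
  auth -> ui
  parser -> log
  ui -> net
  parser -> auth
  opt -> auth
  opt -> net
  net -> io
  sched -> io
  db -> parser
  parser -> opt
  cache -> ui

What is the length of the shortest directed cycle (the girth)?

3

For each vertex v, BFS finds the shortest path from v back to v.
The shortest such closed walk is db → log → ui → db, length 3.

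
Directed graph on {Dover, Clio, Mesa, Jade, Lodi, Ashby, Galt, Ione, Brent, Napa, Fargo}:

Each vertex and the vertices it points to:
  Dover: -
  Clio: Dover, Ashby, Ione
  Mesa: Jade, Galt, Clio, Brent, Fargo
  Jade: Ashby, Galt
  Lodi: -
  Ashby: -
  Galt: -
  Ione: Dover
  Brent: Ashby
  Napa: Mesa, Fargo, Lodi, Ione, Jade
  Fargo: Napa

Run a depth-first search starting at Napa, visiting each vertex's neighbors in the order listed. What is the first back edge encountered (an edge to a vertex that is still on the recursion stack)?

Fargo->Napa

DFS from Napa (visiting each vertex's neighbors in the order listed); mark gray on enter, black on exit:
Napa gray
  Mesa gray
    Jade gray
      Ashby gray
      Ashby black
      Galt gray
      Galt black
    Jade black
    Mesa→Galt: Galt black — skip
    Clio gray
      Dover gray
      Dover black
      Clio→Ashby: Ashby black — skip
      Ione gray
        Ione→Dover: Dover black — skip
      Ione black
    Clio black
    Brent gray
      Brent→Ashby: Ashby black — skip
    Brent black
    Fargo gray
      Fargo→Napa: Napa is gray → back edge
First back edge: Fargo → Napa.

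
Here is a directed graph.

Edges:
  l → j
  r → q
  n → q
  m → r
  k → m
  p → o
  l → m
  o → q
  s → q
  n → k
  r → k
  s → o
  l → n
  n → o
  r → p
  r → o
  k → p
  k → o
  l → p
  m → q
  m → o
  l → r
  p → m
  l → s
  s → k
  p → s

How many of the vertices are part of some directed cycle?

5

A vertex is on a directed cycle iff it belongs to a strongly connected component of size ≥ 2 (or has a self-loop).
The vertices on cycles are {k, m, p, r, s} — 5 in total.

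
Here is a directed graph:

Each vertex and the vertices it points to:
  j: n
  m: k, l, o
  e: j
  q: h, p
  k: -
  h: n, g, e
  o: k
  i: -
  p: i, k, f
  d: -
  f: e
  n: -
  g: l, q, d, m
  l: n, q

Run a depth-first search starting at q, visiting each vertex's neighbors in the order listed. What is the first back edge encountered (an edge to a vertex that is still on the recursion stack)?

DFS from q (visiting each vertex's neighbors in the order listed); mark gray on enter, black on exit:
q gray
  h gray
    n gray
    n black
    g gray
      l gray
        l→n: n black — skip
        l→q: q is gray → back edge
First back edge: l → q.

l->q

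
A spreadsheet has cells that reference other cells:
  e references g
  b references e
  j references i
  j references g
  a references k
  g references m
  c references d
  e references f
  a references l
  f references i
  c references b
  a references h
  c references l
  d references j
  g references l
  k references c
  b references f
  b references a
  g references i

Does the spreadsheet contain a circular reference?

DFS with white/gray/black marking, starting from g:
g gray
  i gray
  i black
  l gray
  l black
  m gray
  m black
g black
a gray
  h gray
  h black
  a→l: l black — skip
  k gray
    c gray
      c→l: l black — skip
      b gray
        b→a: a is gray → back edge
Back edge found, so a cycle exists: a → k → c → b → a.

Yes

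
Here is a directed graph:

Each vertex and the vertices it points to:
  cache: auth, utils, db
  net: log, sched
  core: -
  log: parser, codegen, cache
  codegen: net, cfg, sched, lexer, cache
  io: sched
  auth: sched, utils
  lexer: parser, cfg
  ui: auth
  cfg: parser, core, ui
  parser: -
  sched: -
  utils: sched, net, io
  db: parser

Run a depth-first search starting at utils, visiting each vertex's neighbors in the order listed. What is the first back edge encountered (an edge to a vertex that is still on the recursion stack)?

codegen→net

DFS from utils (visiting each vertex's neighbors in the order listed); mark gray on enter, black on exit:
utils gray
  sched gray
  sched black
  net gray
    log gray
      parser gray
      parser black
      codegen gray
        codegen→net: net is gray → back edge
First back edge: codegen → net.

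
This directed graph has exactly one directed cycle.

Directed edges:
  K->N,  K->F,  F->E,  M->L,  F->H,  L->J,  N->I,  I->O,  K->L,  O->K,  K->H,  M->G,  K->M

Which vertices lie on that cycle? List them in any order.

I, K, N, O

DFS with gray/black marking from K:
K gray
  M gray
    G gray
    G black
    L gray
      J gray
      J black
    L black
  M black
  H gray
  H black
  K→L: L black — skip
  F gray
    E gray
    E black
    F→H: H black — skip
  F black
  N gray
    I gray
      O gray
        O→K: K is gray → back edge
Back edge closes the cycle K → N → I → O → K; its vertices are {I, K, N, O}.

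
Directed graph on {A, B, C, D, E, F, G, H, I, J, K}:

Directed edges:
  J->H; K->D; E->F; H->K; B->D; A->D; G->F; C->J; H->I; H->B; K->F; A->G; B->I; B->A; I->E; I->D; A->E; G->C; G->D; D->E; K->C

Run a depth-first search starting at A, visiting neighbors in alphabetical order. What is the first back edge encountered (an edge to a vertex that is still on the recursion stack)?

DFS from A (visiting neighbors in alphabetical order); mark gray on enter, black on exit:
A gray
  D gray
    E gray
      F gray
      F black
    E black
  D black
  A→E: E black — skip
  G gray
    C gray
      J gray
        H gray
          B gray
            B→A: A is gray → back edge
First back edge: B → A.

B→A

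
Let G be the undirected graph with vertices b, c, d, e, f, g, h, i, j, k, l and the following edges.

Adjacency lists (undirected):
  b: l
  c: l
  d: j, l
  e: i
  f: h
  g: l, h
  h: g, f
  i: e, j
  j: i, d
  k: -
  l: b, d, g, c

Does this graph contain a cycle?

No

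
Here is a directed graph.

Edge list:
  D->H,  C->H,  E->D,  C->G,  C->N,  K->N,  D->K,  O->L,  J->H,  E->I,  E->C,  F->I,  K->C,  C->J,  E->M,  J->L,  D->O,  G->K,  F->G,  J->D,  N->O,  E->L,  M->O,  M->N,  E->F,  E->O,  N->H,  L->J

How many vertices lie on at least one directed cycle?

8

A vertex is on a directed cycle iff it belongs to a strongly connected component of size ≥ 2 (or has a self-loop).
The vertices on cycles are {C, D, G, J, K, L, N, O} — 8 in total.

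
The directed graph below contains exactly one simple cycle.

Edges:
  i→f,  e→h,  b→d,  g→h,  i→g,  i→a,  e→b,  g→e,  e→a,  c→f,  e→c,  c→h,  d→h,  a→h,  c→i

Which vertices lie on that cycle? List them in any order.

DFS with gray/black marking from c:
c gray
  h gray
  h black
  i gray
    g gray
      e gray
        e→c: c is gray → back edge
Back edge closes the cycle c → i → g → e → c; its vertices are {c, e, g, i}.

c, e, g, i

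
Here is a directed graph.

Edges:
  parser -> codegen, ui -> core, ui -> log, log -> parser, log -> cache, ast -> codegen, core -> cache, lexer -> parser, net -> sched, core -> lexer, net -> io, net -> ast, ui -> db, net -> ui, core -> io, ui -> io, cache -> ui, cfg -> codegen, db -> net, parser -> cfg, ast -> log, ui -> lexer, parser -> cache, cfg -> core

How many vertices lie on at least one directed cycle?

A vertex is on a directed cycle iff it belongs to a strongly connected component of size ≥ 2 (or has a self-loop).
The vertices on cycles are {db, ui, ast, cfg, log, net, core, cache, lexer, parser} — 10 in total.

10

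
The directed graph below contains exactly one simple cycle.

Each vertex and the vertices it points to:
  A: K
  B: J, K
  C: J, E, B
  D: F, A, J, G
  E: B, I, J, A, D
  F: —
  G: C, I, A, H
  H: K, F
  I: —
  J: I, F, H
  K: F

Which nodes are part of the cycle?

C, D, E, G

DFS with gray/black marking from G:
G gray
  C gray
    J gray
      I gray
      I black
      F gray
      F black
      H gray
        K gray
          K→F: F black — skip
        K black
        H→F: F black — skip
      H black
    J black
    E gray
      B gray
        B→J: J black — skip
        B→K: K black — skip
      B black
      E→I: I black — skip
      E→J: J black — skip
      A gray
        A→K: K black — skip
      A black
      D gray
        D→F: F black — skip
        D→A: A black — skip
        D→J: J black — skip
        D→G: G is gray → back edge
Back edge closes the cycle G → C → E → D → G; its vertices are {C, D, E, G}.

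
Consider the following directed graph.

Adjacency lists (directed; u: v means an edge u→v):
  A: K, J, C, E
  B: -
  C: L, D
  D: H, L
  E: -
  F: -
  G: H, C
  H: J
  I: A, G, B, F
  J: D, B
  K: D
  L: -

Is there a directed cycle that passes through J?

J is on a cycle iff J can reach itself via ≥1 edge.
J → D → H → J — yes.

Yes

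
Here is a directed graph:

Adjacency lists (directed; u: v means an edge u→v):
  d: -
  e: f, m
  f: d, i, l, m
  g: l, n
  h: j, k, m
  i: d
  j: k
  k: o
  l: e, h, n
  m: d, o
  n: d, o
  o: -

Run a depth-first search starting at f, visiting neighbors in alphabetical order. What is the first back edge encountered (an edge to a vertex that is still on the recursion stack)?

e->f

DFS from f (visiting neighbors in alphabetical order); mark gray on enter, black on exit:
f gray
  d gray
  d black
  i gray
    i→d: d black — skip
  i black
  l gray
    e gray
      e→f: f is gray → back edge
First back edge: e → f.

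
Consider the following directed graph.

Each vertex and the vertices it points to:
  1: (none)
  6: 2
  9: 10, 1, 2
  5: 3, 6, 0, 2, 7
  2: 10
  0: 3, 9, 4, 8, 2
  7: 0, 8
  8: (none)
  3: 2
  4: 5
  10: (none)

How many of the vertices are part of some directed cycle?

A vertex is on a directed cycle iff it belongs to a strongly connected component of size ≥ 2 (or has a self-loop).
The vertices on cycles are {0, 4, 5, 7} — 4 in total.

4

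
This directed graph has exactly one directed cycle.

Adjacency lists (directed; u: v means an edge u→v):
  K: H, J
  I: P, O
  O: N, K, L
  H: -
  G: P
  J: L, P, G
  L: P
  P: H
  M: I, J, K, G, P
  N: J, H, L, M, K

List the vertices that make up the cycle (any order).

I, M, N, O

DFS with gray/black marking from M:
M gray
  I gray
    P gray
      H gray
      H black
    P black
    O gray
      N gray
        J gray
          L gray
            L→P: P black — skip
          L black
          J→P: P black — skip
          G gray
            G→P: P black — skip
          G black
        J black
        N→H: H black — skip
        N→L: L black — skip
        N→M: M is gray → back edge
Back edge closes the cycle M → I → O → N → M; its vertices are {I, M, N, O}.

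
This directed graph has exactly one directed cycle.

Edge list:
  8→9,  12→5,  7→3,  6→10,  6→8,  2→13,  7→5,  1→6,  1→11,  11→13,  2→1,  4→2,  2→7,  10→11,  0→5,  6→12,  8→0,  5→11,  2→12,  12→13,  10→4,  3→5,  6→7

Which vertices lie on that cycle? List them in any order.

DFS with gray/black marking from 6:
6 gray
  8 gray
    9 gray
    9 black
    0 gray
      5 gray
        11 gray
          13 gray
          13 black
        11 black
      5 black
    0 black
  8 black
  7 gray
    7→5: 5 black — skip
    3 gray
      3→5: 5 black — skip
    3 black
  7 black
  10 gray
    10→11: 11 black — skip
    4 gray
      2 gray
        2→13: 13 black — skip
        1 gray
          1→6: 6 is gray → back edge
Back edge closes the cycle 6 → 10 → 4 → 2 → 1 → 6; its vertices are {1, 2, 4, 6, 10}.

1, 2, 4, 6, 10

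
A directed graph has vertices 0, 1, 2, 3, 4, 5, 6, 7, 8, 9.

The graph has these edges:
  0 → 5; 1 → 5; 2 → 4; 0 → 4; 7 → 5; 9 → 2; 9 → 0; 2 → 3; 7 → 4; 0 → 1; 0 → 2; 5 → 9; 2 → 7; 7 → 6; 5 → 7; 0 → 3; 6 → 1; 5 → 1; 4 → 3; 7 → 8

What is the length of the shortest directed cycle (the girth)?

For each vertex v, BFS finds the shortest path from v back to v.
The shortest such closed walk is 5 → 1 → 5, length 2.

2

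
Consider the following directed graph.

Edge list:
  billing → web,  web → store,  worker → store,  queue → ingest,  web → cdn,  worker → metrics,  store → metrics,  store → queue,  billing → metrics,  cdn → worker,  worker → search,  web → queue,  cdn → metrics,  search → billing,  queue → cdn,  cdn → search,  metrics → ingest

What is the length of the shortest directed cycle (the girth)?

4

For each vertex v, BFS finds the shortest path from v back to v.
The shortest such closed walk is web → cdn → search → billing → web, length 4.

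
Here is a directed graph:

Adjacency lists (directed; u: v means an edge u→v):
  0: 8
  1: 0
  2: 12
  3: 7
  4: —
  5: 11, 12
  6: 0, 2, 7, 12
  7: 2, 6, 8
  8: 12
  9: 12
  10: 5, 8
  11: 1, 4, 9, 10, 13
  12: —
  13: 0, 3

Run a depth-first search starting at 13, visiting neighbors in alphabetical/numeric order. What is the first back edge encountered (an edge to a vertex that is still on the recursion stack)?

6->7

DFS from 13 (visiting neighbors in alphabetical/numeric order); mark gray on enter, black on exit:
13 gray
  0 gray
    8 gray
      12 gray
      12 black
    8 black
  0 black
  3 gray
    7 gray
      2 gray
        2→12: 12 black — skip
      2 black
      6 gray
        6→0: 0 black — skip
        6→2: 2 black — skip
        6→7: 7 is gray → back edge
First back edge: 6 → 7.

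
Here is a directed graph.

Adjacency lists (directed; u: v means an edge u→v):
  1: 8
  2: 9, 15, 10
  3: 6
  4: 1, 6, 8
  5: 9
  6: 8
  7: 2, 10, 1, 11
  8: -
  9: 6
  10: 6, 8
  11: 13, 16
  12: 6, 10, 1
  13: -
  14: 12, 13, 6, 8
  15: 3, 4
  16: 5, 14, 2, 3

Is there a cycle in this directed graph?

DFS with white/gray/black marking, starting from 1:
1 gray
  8 gray
  8 black
1 black
2 gray
  9 gray
    6 gray
      6→8: 8 black — skip
    6 black
  9 black
  15 gray
    3 gray
      3→6: 6 black — skip
    3 black
    4 gray
      4→1: 1 black — skip
      4→6: 6 black — skip
      4→8: 8 black — skip
    4 black
  15 black
  10 gray
    10→6: 6 black — skip
    10→8: 8 black — skip
  10 black
2 black
5 gray
  5→9: 9 black — skip
5 black
7 gray
  7→2: 2 black — skip
  7→10: 10 black — skip
  7→1: 1 black — skip
  11 gray
    13 gray
    13 black
    16 gray
      16→5: 5 black — skip
      14 gray
        12 gray
          12→6: 6 black — skip
          12→10: 10 black — skip
          12→1: 1 black — skip
        12 black
        14→13: 13 black — skip
        14→6: 6 black — skip
        14→8: 8 black — skip
      14 black
      16→2: 2 black — skip
      16→3: 3 black — skip
    16 black
  11 black
7 black
Every edge goes to a white or black vertex — no back edge, so the graph is acyclic.

No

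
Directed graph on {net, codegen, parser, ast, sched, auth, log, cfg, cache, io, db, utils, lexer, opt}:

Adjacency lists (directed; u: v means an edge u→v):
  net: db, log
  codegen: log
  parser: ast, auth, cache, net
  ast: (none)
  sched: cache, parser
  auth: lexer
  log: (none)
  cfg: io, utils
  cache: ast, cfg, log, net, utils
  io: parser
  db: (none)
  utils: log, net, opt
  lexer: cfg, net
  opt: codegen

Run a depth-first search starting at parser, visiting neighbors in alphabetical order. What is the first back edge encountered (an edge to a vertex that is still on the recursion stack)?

io→parser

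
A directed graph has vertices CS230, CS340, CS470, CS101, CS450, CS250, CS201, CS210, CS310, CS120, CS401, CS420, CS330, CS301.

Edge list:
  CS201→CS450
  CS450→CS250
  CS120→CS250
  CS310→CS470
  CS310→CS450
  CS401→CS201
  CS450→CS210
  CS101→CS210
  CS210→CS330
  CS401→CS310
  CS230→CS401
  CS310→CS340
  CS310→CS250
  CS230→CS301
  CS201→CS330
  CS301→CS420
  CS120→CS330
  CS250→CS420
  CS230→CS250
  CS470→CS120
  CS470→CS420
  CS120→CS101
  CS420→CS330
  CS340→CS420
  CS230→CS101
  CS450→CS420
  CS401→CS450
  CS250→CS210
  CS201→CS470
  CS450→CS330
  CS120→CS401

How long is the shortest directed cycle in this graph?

4

For each vertex v, BFS finds the shortest path from v back to v.
The shortest such closed walk is CS401 → CS201 → CS470 → CS120 → CS401, length 4.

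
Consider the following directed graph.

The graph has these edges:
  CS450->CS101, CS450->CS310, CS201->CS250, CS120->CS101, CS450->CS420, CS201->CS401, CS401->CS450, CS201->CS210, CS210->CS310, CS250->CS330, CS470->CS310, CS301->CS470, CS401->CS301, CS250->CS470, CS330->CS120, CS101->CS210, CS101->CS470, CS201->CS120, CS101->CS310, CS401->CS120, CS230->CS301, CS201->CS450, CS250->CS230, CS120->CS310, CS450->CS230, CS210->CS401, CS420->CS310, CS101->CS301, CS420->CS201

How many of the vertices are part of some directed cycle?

9

A vertex is on a directed cycle iff it belongs to a strongly connected component of size ≥ 2 (or has a self-loop).
The vertices on cycles are {CS101, CS120, CS201, CS210, CS250, CS330, CS401, CS420, CS450} — 9 in total.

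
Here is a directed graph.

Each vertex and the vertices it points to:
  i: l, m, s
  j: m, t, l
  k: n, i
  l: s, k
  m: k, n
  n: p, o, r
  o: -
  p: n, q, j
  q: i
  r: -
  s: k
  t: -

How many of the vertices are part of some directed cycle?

A vertex is on a directed cycle iff it belongs to a strongly connected component of size ≥ 2 (or has a self-loop).
The vertices on cycles are {i, j, k, l, m, n, p, q, s} — 9 in total.

9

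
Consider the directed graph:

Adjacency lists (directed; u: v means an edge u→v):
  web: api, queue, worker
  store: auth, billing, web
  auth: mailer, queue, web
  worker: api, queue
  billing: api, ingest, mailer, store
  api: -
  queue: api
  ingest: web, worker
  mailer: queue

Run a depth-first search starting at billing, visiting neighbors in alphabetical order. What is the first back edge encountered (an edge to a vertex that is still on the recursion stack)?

store->billing

DFS from billing (visiting neighbors in alphabetical order); mark gray on enter, black on exit:
billing gray
  api gray
  api black
  ingest gray
    web gray
      web→api: api black — skip
      queue gray
        queue→api: api black — skip
      queue black
      worker gray
        worker→api: api black — skip
        worker→queue: queue black — skip
      worker black
    web black
    ingest→worker: worker black — skip
  ingest black
  mailer gray
    mailer→queue: queue black — skip
  mailer black
  store gray
    auth gray
      auth→mailer: mailer black — skip
      auth→queue: queue black — skip
      auth→web: web black — skip
    auth black
    store→billing: billing is gray → back edge
First back edge: store → billing.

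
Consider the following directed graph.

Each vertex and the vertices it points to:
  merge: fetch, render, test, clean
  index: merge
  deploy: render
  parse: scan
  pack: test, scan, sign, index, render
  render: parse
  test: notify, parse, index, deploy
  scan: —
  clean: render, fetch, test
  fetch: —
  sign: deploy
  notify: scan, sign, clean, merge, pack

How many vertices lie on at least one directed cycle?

A vertex is on a directed cycle iff it belongs to a strongly connected component of size ≥ 2 (or has a self-loop).
The vertices on cycles are {pack, test, clean, index, merge, notify} — 6 in total.

6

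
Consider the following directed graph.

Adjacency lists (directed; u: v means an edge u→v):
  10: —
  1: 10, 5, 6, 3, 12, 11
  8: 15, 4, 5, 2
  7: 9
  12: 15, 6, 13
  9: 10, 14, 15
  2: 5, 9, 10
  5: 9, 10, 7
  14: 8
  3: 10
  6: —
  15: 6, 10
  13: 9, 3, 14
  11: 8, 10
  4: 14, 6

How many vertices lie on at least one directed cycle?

A vertex is on a directed cycle iff it belongs to a strongly connected component of size ≥ 2 (or has a self-loop).
The vertices on cycles are {2, 4, 5, 7, 8, 9, 14} — 7 in total.

7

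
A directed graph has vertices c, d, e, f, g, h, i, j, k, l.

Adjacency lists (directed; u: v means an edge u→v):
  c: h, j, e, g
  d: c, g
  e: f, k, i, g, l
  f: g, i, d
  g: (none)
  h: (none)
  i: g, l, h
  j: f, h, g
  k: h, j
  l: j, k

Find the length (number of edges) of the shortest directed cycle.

For each vertex v, BFS finds the shortest path from v back to v.
The shortest such closed walk is e → f → d → c → e, length 4.

4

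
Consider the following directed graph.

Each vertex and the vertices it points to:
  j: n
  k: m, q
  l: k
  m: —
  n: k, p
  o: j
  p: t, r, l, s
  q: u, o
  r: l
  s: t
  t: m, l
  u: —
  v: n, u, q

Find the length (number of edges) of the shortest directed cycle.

For each vertex v, BFS finds the shortest path from v back to v.
The shortest such closed walk is n → k → q → o → j → n, length 5.

5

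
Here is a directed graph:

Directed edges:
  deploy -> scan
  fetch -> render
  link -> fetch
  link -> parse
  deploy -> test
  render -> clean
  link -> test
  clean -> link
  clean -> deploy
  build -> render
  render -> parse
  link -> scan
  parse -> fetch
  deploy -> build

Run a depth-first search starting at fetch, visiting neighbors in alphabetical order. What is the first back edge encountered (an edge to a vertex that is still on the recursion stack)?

build→render

DFS from fetch (visiting neighbors in alphabetical order); mark gray on enter, black on exit:
fetch gray
  render gray
    clean gray
      deploy gray
        build gray
          build→render: render is gray → back edge
First back edge: build → render.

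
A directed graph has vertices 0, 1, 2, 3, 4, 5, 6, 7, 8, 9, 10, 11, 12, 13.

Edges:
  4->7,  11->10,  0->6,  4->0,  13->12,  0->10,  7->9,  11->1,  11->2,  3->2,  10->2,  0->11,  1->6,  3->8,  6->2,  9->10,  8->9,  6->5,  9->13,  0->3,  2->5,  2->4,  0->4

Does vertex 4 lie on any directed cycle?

Yes

4 is on a cycle iff 4 can reach itself via ≥1 edge.
4 → 0 → 4 — yes.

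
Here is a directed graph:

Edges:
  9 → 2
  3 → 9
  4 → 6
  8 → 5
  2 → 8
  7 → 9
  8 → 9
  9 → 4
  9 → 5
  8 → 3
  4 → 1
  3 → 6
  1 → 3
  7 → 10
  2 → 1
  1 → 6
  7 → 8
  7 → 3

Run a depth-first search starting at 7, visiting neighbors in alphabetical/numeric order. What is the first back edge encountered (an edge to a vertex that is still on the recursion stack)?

DFS from 7 (visiting neighbors in alphabetical/numeric order); mark gray on enter, black on exit:
7 gray
  3 gray
    6 gray
    6 black
    9 gray
      2 gray
        1 gray
          1→3: 3 is gray → back edge
First back edge: 1 → 3.

1→3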